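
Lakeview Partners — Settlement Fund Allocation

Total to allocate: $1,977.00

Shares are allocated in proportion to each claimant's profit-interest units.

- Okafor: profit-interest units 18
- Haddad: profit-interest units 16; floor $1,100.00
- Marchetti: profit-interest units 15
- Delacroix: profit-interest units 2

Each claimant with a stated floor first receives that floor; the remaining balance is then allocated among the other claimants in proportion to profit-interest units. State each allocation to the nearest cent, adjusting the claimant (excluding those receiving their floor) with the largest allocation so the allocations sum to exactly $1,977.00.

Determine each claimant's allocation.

Fund the minimums — Haddad $1,100.00. Residual $877.00.
Residual split over remaining profit-interest units 35: Okafor 451.0286 → $451.03; Marchetti 375.8571 → $375.86; Delacroix 50.1143 → $50.11.

Okafor: $451.03 · Haddad: $1,100.00 · Marchetti: $375.86 · Delacroix: $50.11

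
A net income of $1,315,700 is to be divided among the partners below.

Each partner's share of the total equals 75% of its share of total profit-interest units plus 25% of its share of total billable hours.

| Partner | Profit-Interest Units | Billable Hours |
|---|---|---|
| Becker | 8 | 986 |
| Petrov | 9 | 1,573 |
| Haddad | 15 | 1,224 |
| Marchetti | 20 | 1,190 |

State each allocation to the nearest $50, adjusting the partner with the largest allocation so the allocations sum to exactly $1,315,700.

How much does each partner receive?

Becker: $217,050 | Petrov: $274,850 | Haddad: $365,600 | Marchetti: $458,200

Totals — profit-interest units 52, billable hours 4,973.
Blended shares (75% profit-interest units + 25% billable hours): Becker 0.1650; Petrov 0.2089; Haddad 0.2779; Marchetti 0.3483.
Pro-rata amounts: Becker 217,027.72; Petrov 274,829.61; Haddad 365,604.65; Marchetti 458,238.03.
After rounding ($50): Becker $217,050; Petrov $274,850; Haddad $365,600; Marchetti $458,250. Sum = $1,315,750.
Difference $1,315,700 − $1,315,750 = −$50 applied to largest allocation (Marchetti): Marchetti becomes $458,200.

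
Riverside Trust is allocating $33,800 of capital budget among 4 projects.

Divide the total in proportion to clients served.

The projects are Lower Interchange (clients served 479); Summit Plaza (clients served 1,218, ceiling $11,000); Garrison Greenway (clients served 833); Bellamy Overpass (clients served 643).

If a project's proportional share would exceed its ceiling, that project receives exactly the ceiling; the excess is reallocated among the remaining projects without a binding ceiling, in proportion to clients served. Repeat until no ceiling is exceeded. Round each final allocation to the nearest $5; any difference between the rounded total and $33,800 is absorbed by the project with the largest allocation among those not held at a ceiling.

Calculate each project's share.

Clients served total: 3,173.
Unconstrained shares: Lower Interchange 5,102.49; Summit Plaza 12,974.60; Garrison Greenway 8,873.43; Bellamy Overpass 6,849.48.
Capped: Summit Plaza ($11,000); residual $22,800 reallocated over remaining clients served 1,955.
Redistributed shares: Lower Interchange 5,586.29 → $5,585; Garrison Greenway 9,714.78 → $9,715; Bellamy Overpass 7,498.93 → $7,500.

Lower Interchange: $5,585 | Summit Plaza: $11,000 | Garrison Greenway: $9,715 | Bellamy Overpass: $7,500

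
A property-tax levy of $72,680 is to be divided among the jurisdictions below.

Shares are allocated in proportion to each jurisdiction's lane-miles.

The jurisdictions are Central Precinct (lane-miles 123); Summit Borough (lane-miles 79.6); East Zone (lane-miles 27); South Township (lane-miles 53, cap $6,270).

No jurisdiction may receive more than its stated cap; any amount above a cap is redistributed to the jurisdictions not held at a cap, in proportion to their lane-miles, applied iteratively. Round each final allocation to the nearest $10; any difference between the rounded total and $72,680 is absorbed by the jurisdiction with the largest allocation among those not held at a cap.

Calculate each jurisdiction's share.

Central Precinct: $35,580; Summit Borough: $23,020; East Zone: $7,810; South Township: $6,270

Lane-miles total: 282.6.
Proportional shares (ignoring caps): Central Precinct 31,633.55; Summit Borough 20,471.79; East Zone 6,943.95; South Township 13,630.71.
Cap binds for South Township ($6,270); remaining pool $66,410 reallocated over remaining lane-miles 229.6.
Redistributed shares: Central Precinct 35,576.79 → $35,580; Summit Borough 23,023.68 → $23,020; East Zone 7,809.54 → $7,810.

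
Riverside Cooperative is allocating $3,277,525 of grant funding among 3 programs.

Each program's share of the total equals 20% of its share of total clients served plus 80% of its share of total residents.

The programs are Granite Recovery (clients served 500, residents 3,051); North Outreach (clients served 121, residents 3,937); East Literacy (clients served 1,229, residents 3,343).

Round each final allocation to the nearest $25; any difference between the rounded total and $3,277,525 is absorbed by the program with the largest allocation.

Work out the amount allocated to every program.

Totals — clients served 1,850, residents 10,331.
Blended shares (20% clients served + 80% residents): Granite Recovery 0.2903; North Outreach 0.3179; East Literacy 0.3917.
Proportional shares: Granite Recovery 951,510.92; North Outreach 1,042,088.82; East Literacy 1,283,925.26.
At nearest $25: Granite Recovery $951,500; North Outreach $1,042,100; East Literacy $1,283,925. Sum = $3,277,525.
Rounded total matches; no reconciliation needed.

Granite Recovery: $951,500 | North Outreach: $1,042,100 | East Literacy: $1,283,925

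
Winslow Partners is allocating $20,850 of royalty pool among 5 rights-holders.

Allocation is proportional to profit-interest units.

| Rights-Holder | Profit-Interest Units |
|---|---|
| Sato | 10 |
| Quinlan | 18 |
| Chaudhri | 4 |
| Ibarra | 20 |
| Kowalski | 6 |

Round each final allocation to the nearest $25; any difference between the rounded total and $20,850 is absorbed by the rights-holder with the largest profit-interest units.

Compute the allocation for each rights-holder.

Sato: $3,600; Quinlan: $6,475; Chaudhri: $1,450; Ibarra: $7,175; Kowalski: $2,150

Total profit-interest units = 10 + 18 + 4 + 20 + 6 = 58.
Unrounded shares: Sato 3,594.83; Quinlan 6,470.69; Chaudhri 1,437.93; Ibarra 7,189.66; Kowalski 2,156.90.
Rounded to nearest $25: Sato $3,600; Quinlan $6,475; Chaudhri $1,450; Ibarra $7,200; Kowalski $2,150. Sum = $20,875.
Difference $20,850 − $20,875 = −$25 applied to largest profit-interest units (Ibarra): Ibarra becomes $7,175.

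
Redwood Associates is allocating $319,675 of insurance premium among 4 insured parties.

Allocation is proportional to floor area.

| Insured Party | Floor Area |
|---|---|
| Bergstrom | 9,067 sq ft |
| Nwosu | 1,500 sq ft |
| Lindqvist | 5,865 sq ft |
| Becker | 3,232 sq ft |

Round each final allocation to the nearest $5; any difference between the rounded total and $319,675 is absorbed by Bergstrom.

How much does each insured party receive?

Floor area total: 19,664.
Pro-rata amounts: Bergstrom 9,067/19,664 × $319,675 = 147,401.00; Nwosu 1,500/19,664 × $319,675 = 24,385.30; Lindqvist 5,865/19,664 × $319,675 = 95,346.52; Becker 3,232/19,664 × $319,675 = 52,542.19.
At nearest $5: Bergstrom $147,400; Nwosu $24,385; Lindqvist $95,345; Becker $52,540. Sum = $319,670.
Difference $319,675 − $319,670 = +$5 applied to Bergstrom: Bergstrom becomes $147,405.

Bergstrom: $147,405 | Nwosu: $24,385 | Lindqvist: $95,345 | Becker: $52,540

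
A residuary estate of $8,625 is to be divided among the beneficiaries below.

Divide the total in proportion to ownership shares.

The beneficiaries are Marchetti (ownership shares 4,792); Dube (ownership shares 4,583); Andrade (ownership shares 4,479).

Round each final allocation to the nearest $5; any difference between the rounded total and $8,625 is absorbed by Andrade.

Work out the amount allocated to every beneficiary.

Combined ownership shares = 13,854.
Proportional shares: Marchetti 4,792/13,854 × $8,625 = 2,983.33; Dube 4,583/13,854 × $8,625 = 2,853.21; Andrade 4,479/13,854 × $8,625 = 2,788.46.
After rounding ($5): Marchetti $2,985; Dube $2,855; Andrade $2,790. Sum = $8,630.
Difference $8,625 − $8,630 = −$5 applied to Andrade: Andrade becomes $2,785.

Marchetti: $2,985 · Dube: $2,855 · Andrade: $2,785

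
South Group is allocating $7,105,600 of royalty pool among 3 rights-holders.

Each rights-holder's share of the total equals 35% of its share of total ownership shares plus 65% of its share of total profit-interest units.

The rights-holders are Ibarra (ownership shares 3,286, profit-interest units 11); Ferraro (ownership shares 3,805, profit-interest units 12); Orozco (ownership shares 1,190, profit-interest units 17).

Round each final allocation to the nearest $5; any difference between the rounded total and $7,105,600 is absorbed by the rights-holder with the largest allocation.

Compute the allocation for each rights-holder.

Ibarra: $2,256,980 · Ferraro: $2,528,315 · Orozco: $2,320,305

Totals — ownership shares 8,281, profit-interest units 40.
Combined weights (35% ownership shares + 65% profit-interest units): Ibarra 0.3176; Ferraro 0.3558; Orozco 0.3265.
Unrounded shares: Ibarra 2,256,981.52; Ferraro 2,528,314.23; Orozco 2,320,304.25.
After rounding ($5): Ibarra $2,256,980; Ferraro $2,528,315; Orozco $2,320,305. Sum = $7,105,600.
Rounded total matches; no reconciliation needed.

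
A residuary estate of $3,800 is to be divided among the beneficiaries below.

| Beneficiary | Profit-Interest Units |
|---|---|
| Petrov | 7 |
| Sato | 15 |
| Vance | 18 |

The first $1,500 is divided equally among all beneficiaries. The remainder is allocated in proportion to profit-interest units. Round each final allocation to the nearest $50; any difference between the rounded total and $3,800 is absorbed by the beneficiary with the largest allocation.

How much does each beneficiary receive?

Petrov: $900 | Sato: $1,350 | Vance: $1,550

Equal tier: $1,500 ÷ 3 = $500 apiece.
Remainder $2,300 by profit-interest units (total 40): Petrov 402.50 → $400; Sato 862.50 → $850; Vance 1,035.00 → $1,050.
Totals: Petrov $500 + $400 = $900; Sato $500 + $850 = $1,350; Vance $500 + $1,050 = $1,550.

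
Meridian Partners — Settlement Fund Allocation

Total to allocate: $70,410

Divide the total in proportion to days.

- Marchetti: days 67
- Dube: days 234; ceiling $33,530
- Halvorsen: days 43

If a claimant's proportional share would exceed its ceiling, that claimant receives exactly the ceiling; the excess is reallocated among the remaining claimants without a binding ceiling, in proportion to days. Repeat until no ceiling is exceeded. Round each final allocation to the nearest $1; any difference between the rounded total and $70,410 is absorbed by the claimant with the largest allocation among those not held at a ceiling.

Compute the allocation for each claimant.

Marchetti: $22,463 | Dube: $33,530 | Halvorsen: $14,417

Days total: 344.
Pro-rata shares before constraints: Marchetti 13,713.58; Dube 47,895.17; Halvorsen 8,801.25.
Held at cap: Dube ($33,530); remaining pool $36,880 reallocated over remaining days 110.
Redistributed shares: Marchetti 22,463.27 → $22,463; Halvorsen 14,416.73 → $14,417.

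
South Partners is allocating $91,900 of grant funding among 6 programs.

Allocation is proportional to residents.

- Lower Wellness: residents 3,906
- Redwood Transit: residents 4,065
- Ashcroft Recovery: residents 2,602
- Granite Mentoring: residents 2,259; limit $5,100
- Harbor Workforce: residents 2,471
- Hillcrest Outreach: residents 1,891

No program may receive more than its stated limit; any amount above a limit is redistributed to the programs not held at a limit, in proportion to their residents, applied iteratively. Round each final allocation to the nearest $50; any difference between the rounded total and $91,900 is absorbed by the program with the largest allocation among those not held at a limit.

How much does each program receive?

Combined residents = 17,194.
Pro-rata shares before constraints: Lower Wellness 20,877.13; Redwood Transit 21,726.97; Ashcroft Recovery 13,907.40; Granite Mentoring 12,074.10; Harbor Workforce 13,207.22; Hillcrest Outreach 10,107.18.
Capped: Granite Mentoring ($5,100); balance $86,800 reallocated over remaining residents 14,935.
Remaining shares: Lower Wellness 22,701.09 → $22,700; Redwood Transit 23,625.18 → $23,650; Ashcroft Recovery 15,122.44 → $15,100; Harbor Workforce 14,361.08 → $14,350; Hillcrest Outreach 10,990.21 → $11,000.

Lower Wellness: $22,700 · Redwood Transit: $23,650 · Ashcroft Recovery: $15,100 · Granite Mentoring: $5,100 · Harbor Workforce: $14,350 · Hillcrest Outreach: $11,000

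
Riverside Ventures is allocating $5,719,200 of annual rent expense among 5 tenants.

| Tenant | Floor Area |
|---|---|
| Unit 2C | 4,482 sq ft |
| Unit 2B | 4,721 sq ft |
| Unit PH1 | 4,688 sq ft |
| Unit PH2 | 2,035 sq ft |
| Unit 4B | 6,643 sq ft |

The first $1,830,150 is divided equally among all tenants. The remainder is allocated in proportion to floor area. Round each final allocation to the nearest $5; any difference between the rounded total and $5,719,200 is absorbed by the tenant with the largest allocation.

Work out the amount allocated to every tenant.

Unit 2C: $1,138,360 · Unit 2B: $1,179,545 · Unit PH1: $1,173,860 · Unit PH2: $716,700 · Unit 4B: $1,510,735

Equal tier: $1,830,150 ÷ 5 = $366,030 apiece.
Remainder $3,889,050 by floor area (total 22,569): Unit 2C 772,330.28 → $772,330; Unit 2B 813,514.34 → $813,515; Unit PH1 807,827.83 → $807,830; Unit PH2 350,667.59 → $350,670; Unit 4B 1,144,709.96 → $1,144,710.
Rounding difference −$5 on remainder applied to Unit 4B.
Totals: Unit 2C $366,030 + $772,330 = $1,138,360; Unit 2B $366,030 + $813,515 = $1,179,545; Unit PH1 $366,030 + $807,830 = $1,173,860; Unit PH2 $366,030 + $350,670 = $716,700; Unit 4B $366,030 + $1,144,705 = $1,510,735.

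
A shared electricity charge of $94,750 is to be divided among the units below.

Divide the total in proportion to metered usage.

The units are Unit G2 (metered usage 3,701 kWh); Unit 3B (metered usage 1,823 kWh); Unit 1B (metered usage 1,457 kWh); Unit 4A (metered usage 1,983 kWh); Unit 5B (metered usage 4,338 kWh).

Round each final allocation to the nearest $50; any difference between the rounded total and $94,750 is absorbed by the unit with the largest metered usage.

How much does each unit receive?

Metered usage total: 3,701 + 1,823 + 1,457 + 1,983 + 4,338 = 13,302.
Proportional shares: Unit G2 26,362.18; Unit 3B 12,985.21; Unit 1B 10,378.20; Unit 4A 14,124.89; Unit 5B 30,899.53.
At nearest $50: Unit G2 $26,350; Unit 3B $13,000; Unit 1B $10,400; Unit 4A $14,100; Unit 5B $30,900. Sum = $94,750.
No rounding difference to absorb.

Unit G2: $26,350; Unit 3B: $13,000; Unit 1B: $10,400; Unit 4A: $14,100; Unit 5B: $30,900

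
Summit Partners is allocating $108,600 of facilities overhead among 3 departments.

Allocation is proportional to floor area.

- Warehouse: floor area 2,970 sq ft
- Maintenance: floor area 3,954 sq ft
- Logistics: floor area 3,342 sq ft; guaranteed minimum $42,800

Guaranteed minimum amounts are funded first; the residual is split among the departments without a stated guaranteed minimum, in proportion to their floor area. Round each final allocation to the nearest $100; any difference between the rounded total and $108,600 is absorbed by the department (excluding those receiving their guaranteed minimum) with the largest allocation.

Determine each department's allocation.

Fund the minimums — Logistics $42,800. Residual $65,800.
Residual split over remaining floor area 6,924: Warehouse 28,224.44 → $28,200; Maintenance 37,575.56 → $37,600.

Warehouse: $28,200; Maintenance: $37,600; Logistics: $42,800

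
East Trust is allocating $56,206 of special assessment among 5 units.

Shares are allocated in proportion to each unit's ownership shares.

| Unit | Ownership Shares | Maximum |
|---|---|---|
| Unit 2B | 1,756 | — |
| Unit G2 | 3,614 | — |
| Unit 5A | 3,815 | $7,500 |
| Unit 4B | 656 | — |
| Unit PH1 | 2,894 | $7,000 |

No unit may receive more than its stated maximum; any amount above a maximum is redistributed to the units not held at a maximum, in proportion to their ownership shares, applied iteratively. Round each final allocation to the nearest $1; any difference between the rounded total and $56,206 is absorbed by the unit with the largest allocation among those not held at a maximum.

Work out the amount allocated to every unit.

Ownership shares total: 12,735.
Unconstrained shares: Unit 2B 7,750.12; Unit G2 15,950.41; Unit 5A 16,837.53; Unit 4B 2,895.26; Unit PH1 12,772.69.
Held at cap: Unit 5A ($7,500), Unit PH1 ($7,000); balance $41,706 reallocated over remaining ownership shares 6,026.
Shares after redistribution: Unit 2B 12,153.29 → $12,153; Unit G2 25,012.53 → $25,013; Unit 4B 4,540.18 → $4,540.

Unit 2B: $12,153; Unit G2: $25,013; Unit 5A: $7,500; Unit 4B: $4,540; Unit PH1: $7,000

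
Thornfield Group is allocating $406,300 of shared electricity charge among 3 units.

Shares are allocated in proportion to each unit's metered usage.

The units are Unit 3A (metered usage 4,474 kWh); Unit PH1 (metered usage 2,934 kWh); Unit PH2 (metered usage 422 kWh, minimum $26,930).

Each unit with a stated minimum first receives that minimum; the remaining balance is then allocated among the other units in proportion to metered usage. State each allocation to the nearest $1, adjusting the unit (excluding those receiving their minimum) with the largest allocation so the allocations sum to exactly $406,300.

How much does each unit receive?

Fund the minimums — Unit PH2 $26,930. Remaining pool $379,370.
Remaining pool split over remaining metered usage 7,408: Unit 3A 229,117.36 → $229,117; Unit PH1 150,252.64 → $150,253.

Unit 3A: $229,117 · Unit PH1: $150,253 · Unit PH2: $26,930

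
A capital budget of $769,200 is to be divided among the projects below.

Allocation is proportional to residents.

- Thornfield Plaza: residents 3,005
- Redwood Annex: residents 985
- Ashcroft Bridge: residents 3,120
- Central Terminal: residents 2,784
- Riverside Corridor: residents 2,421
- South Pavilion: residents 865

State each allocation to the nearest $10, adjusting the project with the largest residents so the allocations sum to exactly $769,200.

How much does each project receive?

Thornfield Plaza: $175,380 · Redwood Annex: $57,490 · Ashcroft Bridge: $182,080 · Central Terminal: $162,480 · Riverside Corridor: $141,290 · South Pavilion: $50,480

Sum of residents: 13,180.
Proportional shares: Thornfield Plaza 3,005/13,180 × $769,200 = 175,375.27; Redwood Annex 985/13,180 × $769,200 = 57,485.74; Ashcroft Bridge 3,120/13,180 × $769,200 = 182,086.80; Central Terminal 2,784/13,180 × $769,200 = 162,477.45; Riverside Corridor 2,421/13,180 × $769,200 = 141,292.35; South Pavilion 865/13,180 × $769,200 = 50,482.40.
At nearest $10: Thornfield Plaza $175,380; Redwood Annex $57,490; Ashcroft Bridge $182,090; Central Terminal $162,480; Riverside Corridor $141,290; South Pavilion $50,480. Sum = $769,210.
Difference $769,200 − $769,210 = −$10 applied to largest residents (Ashcroft Bridge): Ashcroft Bridge becomes $182,080.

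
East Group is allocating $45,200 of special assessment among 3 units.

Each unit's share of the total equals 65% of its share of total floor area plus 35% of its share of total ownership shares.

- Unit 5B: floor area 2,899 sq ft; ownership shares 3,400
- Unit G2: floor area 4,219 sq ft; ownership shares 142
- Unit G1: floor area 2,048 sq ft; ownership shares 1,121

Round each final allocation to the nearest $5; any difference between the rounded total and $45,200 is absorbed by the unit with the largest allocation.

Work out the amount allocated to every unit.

Totals — floor area 9,166, ownership shares 4,663.
Combined weights (65% floor area + 35% ownership shares): Unit 5B 0.4608; Unit G2 0.3098; Unit G1 0.2294.
Proportional shares: Unit 5B 20,827.30; Unit G2 14,005.02; Unit G1 10,367.68.
At nearest $5: Unit 5B $20,825; Unit G2 $14,005; Unit G1 $10,370. Sum = $45,200.
Rounded total matches; no reconciliation needed.

Unit 5B: $20,825 · Unit G2: $14,005 · Unit G1: $10,370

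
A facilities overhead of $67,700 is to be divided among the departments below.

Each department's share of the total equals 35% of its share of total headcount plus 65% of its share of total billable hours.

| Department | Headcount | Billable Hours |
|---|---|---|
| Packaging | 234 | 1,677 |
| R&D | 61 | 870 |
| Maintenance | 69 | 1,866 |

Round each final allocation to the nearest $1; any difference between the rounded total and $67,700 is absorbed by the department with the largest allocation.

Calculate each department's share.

Totals — headcount 364, billable hours 4,413.
Composite weights (35% headcount + 65% billable hours): Packaging 0.4720; R&D 0.1868; Maintenance 0.3412.
Pro-rata amounts: Packaging 31,955.00; R&D 12,646.22; Maintenance 23,098.78.
Rounded to nearest $1: Packaging $31,955; R&D $12,646; Maintenance $23,099. Sum = $67,700.
No rounding difference to absorb.

Packaging: $31,955; R&D: $12,646; Maintenance: $23,099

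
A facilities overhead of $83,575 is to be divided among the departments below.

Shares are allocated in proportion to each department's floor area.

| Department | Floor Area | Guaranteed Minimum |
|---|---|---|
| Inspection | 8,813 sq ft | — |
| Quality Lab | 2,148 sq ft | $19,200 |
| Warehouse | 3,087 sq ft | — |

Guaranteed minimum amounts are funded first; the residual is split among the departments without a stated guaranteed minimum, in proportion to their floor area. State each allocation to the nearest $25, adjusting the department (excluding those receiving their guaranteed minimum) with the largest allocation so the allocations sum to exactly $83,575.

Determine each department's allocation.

Minimums first: Quality Lab $19,200. Residual $64,375.
Residual split over remaining floor area 11,900: Inspection 47,675.37 → $47,675; Warehouse 16,699.63 → $16,700.

Inspection: $47,675 | Quality Lab: $19,200 | Warehouse: $16,700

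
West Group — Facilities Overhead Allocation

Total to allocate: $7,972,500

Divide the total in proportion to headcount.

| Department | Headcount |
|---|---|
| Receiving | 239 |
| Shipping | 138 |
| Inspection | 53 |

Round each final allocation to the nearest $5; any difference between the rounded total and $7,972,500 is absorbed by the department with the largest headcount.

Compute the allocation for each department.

Receiving: $4,431,230 · Shipping: $2,558,615 · Inspection: $982,655

Headcount total: 430.
Pro-rata amounts: Receiving 239/430 × $7,972,500 = 4,431,226.74; Shipping 138/430 × $7,972,500 = 2,558,616.28; Inspection 53/430 × $7,972,500 = 982,656.98.
After rounding ($5): Receiving $4,431,225; Shipping $2,558,615; Inspection $982,655. Sum = $7,972,495.
Difference $7,972,500 − $7,972,495 = +$5 applied to largest headcount (Receiving): Receiving becomes $4,431,230.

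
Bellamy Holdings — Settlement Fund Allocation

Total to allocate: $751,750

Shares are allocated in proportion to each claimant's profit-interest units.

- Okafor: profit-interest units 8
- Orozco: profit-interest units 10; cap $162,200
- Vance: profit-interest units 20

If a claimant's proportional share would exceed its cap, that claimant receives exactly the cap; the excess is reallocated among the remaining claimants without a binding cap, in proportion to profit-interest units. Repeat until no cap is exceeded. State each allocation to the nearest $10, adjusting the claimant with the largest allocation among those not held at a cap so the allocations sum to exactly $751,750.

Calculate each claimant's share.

Okafor: $168,440 · Orozco: $162,200 · Vance: $421,110

Combined profit-interest units = 38.
Pro-rata shares before constraints: Okafor 158,263.16; Orozco 197,828.95; Vance 395,657.89.
Cap binds for Orozco ($162,200); residual $589,550 reallocated over remaining profit-interest units 28.
Redistributed shares: Okafor 168,442.86 → $168,440; Vance 421,107.14 → $421,110.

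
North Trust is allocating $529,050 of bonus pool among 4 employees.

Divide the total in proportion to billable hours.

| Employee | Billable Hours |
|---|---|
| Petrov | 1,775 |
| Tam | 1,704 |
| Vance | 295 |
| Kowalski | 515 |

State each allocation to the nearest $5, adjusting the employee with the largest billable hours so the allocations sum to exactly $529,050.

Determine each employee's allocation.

Total billable hours = 1,775 + 1,704 + 295 + 515 = 4,289.
Proportional shares: Petrov 218,947.02; Tam 210,189.13; Vance 36,388.38; Kowalski 63,525.47.
After rounding ($5): Petrov $218,945; Tam $210,190; Vance $36,390; Kowalski $63,525. Sum = $529,050.
Sum already equals the total — no adjustment.

Petrov: $218,945 | Tam: $210,190 | Vance: $36,390 | Kowalski: $63,525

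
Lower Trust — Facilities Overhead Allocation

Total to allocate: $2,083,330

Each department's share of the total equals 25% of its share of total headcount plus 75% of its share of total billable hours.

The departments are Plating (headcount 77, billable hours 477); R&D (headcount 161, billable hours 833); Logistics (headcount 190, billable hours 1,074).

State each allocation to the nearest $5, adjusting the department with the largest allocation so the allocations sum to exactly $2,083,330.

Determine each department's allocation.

Totals — headcount 428, billable hours 2,384.
Composite weights (25% headcount + 75% billable hours): Plating 0.1950; R&D 0.3561; Logistics 0.4489.
Raw shares: Plating 406,331.76; R&D 741,877.19; Logistics 935,121.06.
After rounding ($5): Plating $406,330; R&D $741,875; Logistics $935,120. Sum = $2,083,325.
Difference $2,083,330 − $2,083,325 = +$5 applied to largest allocation (Logistics): Logistics becomes $935,125.

Plating: $406,330 | R&D: $741,875 | Logistics: $935,125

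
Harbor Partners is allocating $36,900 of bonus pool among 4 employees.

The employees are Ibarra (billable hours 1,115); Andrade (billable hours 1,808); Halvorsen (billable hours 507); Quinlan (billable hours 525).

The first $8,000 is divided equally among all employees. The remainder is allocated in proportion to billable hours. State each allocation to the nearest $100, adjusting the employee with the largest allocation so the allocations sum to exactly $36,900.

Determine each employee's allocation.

Ibarra: $10,100 | Andrade: $15,300 | Halvorsen: $5,700 | Quinlan: $5,800

Equal tier: $8,000 ÷ 4 = $2,000 apiece.
Remainder $28,900 by billable hours (total 3,955): Ibarra 8,147.53 → $8,100; Andrade 13,211.43 → $13,200; Halvorsen 3,704.75 → $3,700; Quinlan 3,836.28 → $3,800.
Rounding difference +$100 on remainder applied to Andrade.
Totals: Ibarra $2,000 + $8,100 = $10,100; Andrade $2,000 + $13,300 = $15,300; Halvorsen $2,000 + $3,700 = $5,700; Quinlan $2,000 + $3,800 = $5,800.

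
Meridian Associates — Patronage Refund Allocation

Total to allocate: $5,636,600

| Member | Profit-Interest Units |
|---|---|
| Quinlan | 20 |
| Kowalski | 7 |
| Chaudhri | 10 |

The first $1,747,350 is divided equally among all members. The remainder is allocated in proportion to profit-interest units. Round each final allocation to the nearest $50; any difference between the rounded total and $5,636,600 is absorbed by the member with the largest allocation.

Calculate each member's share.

Quinlan: $2,684,750 · Kowalski: $1,318,250 · Chaudhri: $1,633,600

Equal tier: $1,747,350 ÷ 3 = $582,450 apiece.
Remainder $3,889,250 by profit-interest units (total 37): Quinlan 2,102,297.30 → $2,102,300; Kowalski 735,804.05 → $735,800; Chaudhri 1,051,148.65 → $1,051,150.
Totals: Quinlan $582,450 + $2,102,300 = $2,684,750; Kowalski $582,450 + $735,800 = $1,318,250; Chaudhri $582,450 + $1,051,150 = $1,633,600.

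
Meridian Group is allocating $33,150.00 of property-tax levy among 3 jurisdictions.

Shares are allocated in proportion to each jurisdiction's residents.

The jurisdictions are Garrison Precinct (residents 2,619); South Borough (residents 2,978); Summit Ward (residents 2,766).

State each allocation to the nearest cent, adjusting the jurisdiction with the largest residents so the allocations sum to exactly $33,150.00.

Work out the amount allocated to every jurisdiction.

Sum of residents: 2,619 + 2,978 + 2,766 = 8,363.
Proportional shares: Garrison Precinct 10,381.4241; South Borough 11,804.4601; Summit Ward 10,964.1157.
After rounding (cent): Garrison Precinct $10,381.42; South Borough $11,804.46; Summit Ward $10,964.12. Sum = $33,150.00.
Rounded total matches; no reconciliation needed.

Garrison Precinct: $10,381.42; South Borough: $11,804.46; Summit Ward: $10,964.12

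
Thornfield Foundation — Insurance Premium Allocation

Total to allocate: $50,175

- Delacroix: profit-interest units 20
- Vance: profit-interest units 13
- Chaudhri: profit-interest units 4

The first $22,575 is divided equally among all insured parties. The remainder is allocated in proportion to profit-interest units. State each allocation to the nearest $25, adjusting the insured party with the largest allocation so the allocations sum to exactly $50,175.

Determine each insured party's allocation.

Delacroix: $22,450 | Vance: $17,225 | Chaudhri: $10,500

First tranche $22,575 split equally: $7,525 each.
Remainder $27,600 by profit-interest units (total 37): Delacroix 14,918.92 → $14,925; Vance 9,697.30 → $9,700; Chaudhri 2,983.78 → $2,975.
Totals: Delacroix $7,525 + $14,925 = $22,450; Vance $7,525 + $9,700 = $17,225; Chaudhri $7,525 + $2,975 = $10,500.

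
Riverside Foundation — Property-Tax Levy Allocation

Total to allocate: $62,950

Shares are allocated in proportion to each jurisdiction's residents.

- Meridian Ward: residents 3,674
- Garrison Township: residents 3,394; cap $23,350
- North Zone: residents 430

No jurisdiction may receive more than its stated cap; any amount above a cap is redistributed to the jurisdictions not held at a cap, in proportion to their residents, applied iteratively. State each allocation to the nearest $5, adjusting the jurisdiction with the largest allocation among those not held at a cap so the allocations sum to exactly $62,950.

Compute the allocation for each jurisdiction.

Meridian Ward: $35,450 | Garrison Township: $23,350 | North Zone: $4,150

Combined residents = 7,498.
Pro-rata shares before constraints: Meridian Ward 30,845.33; Garrison Township 28,494.57; North Zone 3,610.10.
Capped: Garrison Township ($23,350); residual $39,600 reallocated over remaining residents 4,104.
Redistributed shares: Meridian Ward 35,450.88 → $35,450; North Zone 4,149.12 → $4,150.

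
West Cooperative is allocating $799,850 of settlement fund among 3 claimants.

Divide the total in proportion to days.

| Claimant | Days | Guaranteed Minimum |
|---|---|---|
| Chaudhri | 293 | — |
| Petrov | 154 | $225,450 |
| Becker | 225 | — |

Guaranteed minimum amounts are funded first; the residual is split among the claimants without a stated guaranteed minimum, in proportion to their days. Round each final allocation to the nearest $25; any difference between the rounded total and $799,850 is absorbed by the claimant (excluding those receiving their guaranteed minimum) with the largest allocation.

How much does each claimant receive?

Chaudhri: $324,900; Petrov: $225,450; Becker: $249,500

Fund the minimums — Petrov $225,450. Remaining pool $574,400.
Remaining pool split over remaining days 518: Chaudhri 324,901.93 → $324,900; Becker 249,498.07 → $249,500.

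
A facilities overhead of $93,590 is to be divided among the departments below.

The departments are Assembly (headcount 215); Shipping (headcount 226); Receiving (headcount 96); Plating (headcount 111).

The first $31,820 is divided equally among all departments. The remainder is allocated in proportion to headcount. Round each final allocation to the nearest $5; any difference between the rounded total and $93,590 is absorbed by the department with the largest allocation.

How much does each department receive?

Assembly: $28,450 · Shipping: $29,500 · Receiving: $17,105 · Plating: $18,535

Equal tier: $31,820 ÷ 4 = $7,955 apiece.
Remainder $61,770 by headcount (total 648): Assembly 20,494.68 → $20,495; Shipping 21,543.24 → $21,545; Receiving 9,151.11 → $9,150; Plating 10,580.97 → $10,580.
Totals: Assembly $7,955 + $20,495 = $28,450; Shipping $7,955 + $21,545 = $29,500; Receiving $7,955 + $9,150 = $17,105; Plating $7,955 + $10,580 = $18,535.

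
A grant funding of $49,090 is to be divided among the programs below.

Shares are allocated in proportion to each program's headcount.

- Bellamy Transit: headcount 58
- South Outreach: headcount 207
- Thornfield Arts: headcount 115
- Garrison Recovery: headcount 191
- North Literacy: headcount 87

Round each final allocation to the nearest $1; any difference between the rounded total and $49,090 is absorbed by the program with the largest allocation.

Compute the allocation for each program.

Bellamy Transit: $4,327 · South Outreach: $15,442 · Thornfield Arts: $8,580 · Garrison Recovery: $14,250 · North Literacy: $6,491

Sum of headcount: 658.
Unrounded shares: Bellamy Transit 58/658 × $49,090 = 4,327.08; South Outreach 207/658 × $49,090 = 15,443.21; Thornfield Arts 115/658 × $49,090 = 8,579.56; Garrison Recovery 191/658 × $49,090 = 14,249.53; North Literacy 87/658 × $49,090 = 6,490.62.
After rounding ($1): Bellamy Transit $4,327; South Outreach $15,443; Thornfield Arts $8,580; Garrison Recovery $14,250; North Literacy $6,491. Sum = $49,091.
Difference $49,090 − $49,091 = −$1 applied to largest allocation (South Outreach): South Outreach becomes $15,442.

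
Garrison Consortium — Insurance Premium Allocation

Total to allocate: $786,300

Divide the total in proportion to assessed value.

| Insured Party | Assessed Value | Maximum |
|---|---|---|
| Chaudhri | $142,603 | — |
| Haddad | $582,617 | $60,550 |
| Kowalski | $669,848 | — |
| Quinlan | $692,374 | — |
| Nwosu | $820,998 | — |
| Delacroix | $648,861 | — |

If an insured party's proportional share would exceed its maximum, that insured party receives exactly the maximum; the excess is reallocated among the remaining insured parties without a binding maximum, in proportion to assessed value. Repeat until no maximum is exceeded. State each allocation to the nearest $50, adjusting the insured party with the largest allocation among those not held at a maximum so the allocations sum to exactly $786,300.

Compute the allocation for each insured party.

Chaudhri: $34,800 | Haddad: $60,550 | Kowalski: $163,450 | Quinlan: $168,900 | Nwosu: $200,300 | Delacroix: $158,300

Assessed value total: 3,557,301.
Pro-rata shares before constraints: Chaudhri 31,520.73; Haddad 128,780.71; Kowalski 148,062.11; Quinlan 153,041.22; Nwosu 181,472.06; Delacroix 143,423.18.
Held at cap: Haddad ($60,550); remaining pool $725,750 reallocated over remaining assessed value 2,974,684.
Redistributed shares: Chaudhri 34,791.64 → $34,800; Kowalski 163,426.50 → $163,450; Quinlan 168,922.29 → $168,900; Nwosu 200,303.39 → $200,300; Delacroix 158,306.18 → $158,300.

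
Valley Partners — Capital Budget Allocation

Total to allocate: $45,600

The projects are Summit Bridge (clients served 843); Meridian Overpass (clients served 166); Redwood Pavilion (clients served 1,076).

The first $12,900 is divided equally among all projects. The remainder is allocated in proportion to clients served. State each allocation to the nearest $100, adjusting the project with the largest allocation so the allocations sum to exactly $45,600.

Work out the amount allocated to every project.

Summit Bridge: $17,500 · Meridian Overpass: $6,900 · Redwood Pavilion: $21,200

$12,900 shared equally gives $4,300 per project.
Remainder $32,700 by clients served (total 2,085): Summit Bridge 13,221.15 → $13,200; Meridian Overpass 2,603.45 → $2,600; Redwood Pavilion 16,875.40 → $16,900.
Totals: Summit Bridge $4,300 + $13,200 = $17,500; Meridian Overpass $4,300 + $2,600 = $6,900; Redwood Pavilion $4,300 + $16,900 = $21,200.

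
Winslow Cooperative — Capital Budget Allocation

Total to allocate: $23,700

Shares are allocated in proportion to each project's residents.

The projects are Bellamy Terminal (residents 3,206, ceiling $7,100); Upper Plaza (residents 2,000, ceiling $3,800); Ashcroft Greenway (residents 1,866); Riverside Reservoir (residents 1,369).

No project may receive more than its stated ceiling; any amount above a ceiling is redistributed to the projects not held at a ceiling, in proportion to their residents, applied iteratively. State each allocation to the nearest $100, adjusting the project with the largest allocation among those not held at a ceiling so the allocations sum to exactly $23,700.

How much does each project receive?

Bellamy Terminal: $7,100 · Upper Plaza: $3,800 · Ashcroft Greenway: $7,400 · Riverside Reservoir: $5,400

Combined residents = 8,441.
Proportional shares (ignoring caps): Bellamy Terminal 9,001.56; Upper Plaza 5,615.45; Ashcroft Greenway 5,239.21; Riverside Reservoir 3,843.77.
Held at cap: Bellamy Terminal ($7,100), Upper Plaza ($3,800); balance $12,800 reallocated over remaining residents 3,235.
Remaining shares: Ashcroft Greenway 7,383.25 → $7,400; Riverside Reservoir 5,416.75 → $5,400.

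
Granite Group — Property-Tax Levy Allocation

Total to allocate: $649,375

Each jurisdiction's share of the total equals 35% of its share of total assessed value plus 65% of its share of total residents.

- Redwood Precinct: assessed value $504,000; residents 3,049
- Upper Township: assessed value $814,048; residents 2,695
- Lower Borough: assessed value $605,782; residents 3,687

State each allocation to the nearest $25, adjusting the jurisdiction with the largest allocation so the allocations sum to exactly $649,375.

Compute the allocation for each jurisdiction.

Redwood Precinct: $196,000; Upper Township: $216,800; Lower Borough: $236,575

Assessed value total 1,923,830; residents total 9,431.
Combined weights (35% assessed value + 65% residents): Redwood Precinct 0.3018; Upper Township 0.3338; Lower Borough 0.3643.
Unrounded shares: Redwood Precinct 196,003.57; Upper Township 216,789.02; Lower Borough 236,582.42.
At nearest $25: Redwood Precinct $196,000; Upper Township $216,800; Lower Borough $236,575. Sum = $649,375.
No rounding difference to absorb.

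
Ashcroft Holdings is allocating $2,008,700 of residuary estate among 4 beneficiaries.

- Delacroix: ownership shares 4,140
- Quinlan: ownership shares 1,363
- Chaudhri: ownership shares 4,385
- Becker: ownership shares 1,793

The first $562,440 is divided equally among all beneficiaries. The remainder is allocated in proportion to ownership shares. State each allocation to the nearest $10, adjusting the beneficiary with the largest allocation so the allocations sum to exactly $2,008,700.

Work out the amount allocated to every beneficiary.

Delacroix: $653,200 | Quinlan: $309,370 | Chaudhri: $683,520 | Becker: $362,610

Equal tier: $562,440 ÷ 4 = $140,610 apiece.
Remainder $1,446,260 by ownership shares (total 11,681): Delacroix 512,585.94 → $512,590; Quinlan 168,757.16 → $168,760; Chaudhri 542,920.14 → $542,920; Becker 221,996.76 → $222,000.
Rounding difference −$10 on remainder applied to Chaudhri.
Totals: Delacroix $140,610 + $512,590 = $653,200; Quinlan $140,610 + $168,760 = $309,370; Chaudhri $140,610 + $542,910 = $683,520; Becker $140,610 + $222,000 = $362,610.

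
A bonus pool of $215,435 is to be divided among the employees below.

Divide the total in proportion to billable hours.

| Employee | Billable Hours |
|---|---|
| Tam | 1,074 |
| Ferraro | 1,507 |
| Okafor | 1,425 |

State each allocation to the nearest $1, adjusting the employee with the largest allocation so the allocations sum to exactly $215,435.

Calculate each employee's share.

Billable hours total: 4,006.
Raw shares: Tam 1,074/4,006 × $215,435 = 57,757.66; Ferraro 1,507/4,006 × $215,435 = 81,043.57; Okafor 1,425/4,006 × $215,435 = 76,633.77.
Rounded to nearest $1: Tam $57,758; Ferraro $81,044; Okafor $76,634. Sum = $215,436.
Difference $215,435 − $215,436 = −$1 applied to largest allocation (Ferraro): Ferraro becomes $81,043.

Tam: $57,758; Ferraro: $81,043; Okafor: $76,634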